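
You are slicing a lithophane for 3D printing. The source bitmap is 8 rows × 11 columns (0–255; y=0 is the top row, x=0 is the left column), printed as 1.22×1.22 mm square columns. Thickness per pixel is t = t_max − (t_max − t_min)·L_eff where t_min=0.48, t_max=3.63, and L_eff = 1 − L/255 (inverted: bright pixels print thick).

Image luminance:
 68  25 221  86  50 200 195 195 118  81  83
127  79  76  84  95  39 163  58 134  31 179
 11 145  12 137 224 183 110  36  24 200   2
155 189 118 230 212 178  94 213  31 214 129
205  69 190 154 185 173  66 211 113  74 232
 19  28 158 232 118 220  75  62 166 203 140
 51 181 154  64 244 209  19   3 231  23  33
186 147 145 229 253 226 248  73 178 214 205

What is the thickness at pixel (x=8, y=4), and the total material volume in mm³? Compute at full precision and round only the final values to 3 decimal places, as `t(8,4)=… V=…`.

t(8,4)=1.876 V=276.940

span = t_max - t_min = 3.63 - 0.48 = 3.150
L(8,4) = 113, L_eff = 1 - 113/255 = 0.556863 (inverted)
t(8,4) = 3.63 - 3.150·0.556863 = 1.876
Σt over all 8·11 pixels = 316311/1700 ≈ 186.0652941
V = pitch²·Σt = 1.22²·316311/1700 = 276.940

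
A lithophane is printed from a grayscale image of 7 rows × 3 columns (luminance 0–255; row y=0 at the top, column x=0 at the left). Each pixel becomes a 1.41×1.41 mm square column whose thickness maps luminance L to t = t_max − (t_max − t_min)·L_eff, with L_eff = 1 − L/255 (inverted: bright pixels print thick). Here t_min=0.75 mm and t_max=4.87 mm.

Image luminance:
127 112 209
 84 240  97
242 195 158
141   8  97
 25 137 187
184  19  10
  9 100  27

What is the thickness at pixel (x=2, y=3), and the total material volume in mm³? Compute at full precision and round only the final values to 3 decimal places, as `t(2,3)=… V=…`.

t(2,3)=2.317 V=108.661

span = t_max - t_min = 4.87 - 0.75 = 4.120
L(2,3) = 97, L_eff = 1 - 97/255 = 0.619608 (inverted)
t(2,3) = 4.87 - 4.120·0.619608 = 2.317
Σt over all 7·3 pixels = 1393721/25500 ≈ 54.6557255
V = pitch²·Σt = 1.41²·1393721/25500 = 108.661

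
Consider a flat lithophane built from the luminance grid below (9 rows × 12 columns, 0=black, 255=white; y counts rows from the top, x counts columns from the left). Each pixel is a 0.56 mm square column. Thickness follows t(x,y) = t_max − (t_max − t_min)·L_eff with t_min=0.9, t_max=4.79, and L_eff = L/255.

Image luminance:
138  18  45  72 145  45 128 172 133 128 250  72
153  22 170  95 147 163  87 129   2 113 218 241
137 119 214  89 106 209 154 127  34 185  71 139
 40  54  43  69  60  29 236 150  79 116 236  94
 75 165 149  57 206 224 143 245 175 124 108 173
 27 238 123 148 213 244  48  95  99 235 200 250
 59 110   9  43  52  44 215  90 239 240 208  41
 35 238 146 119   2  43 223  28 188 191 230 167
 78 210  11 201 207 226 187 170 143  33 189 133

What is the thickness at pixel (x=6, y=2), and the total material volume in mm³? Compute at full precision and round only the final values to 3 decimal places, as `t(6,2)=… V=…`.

span = t_max - t_min = 4.79 - 0.9 = 3.890
L(6,2) = 154, L_eff = 154/255 = 0.603922
t(6,2) = 4.79 - 3.890·0.603922 = 2.441
Σt over all 9·12 pixels = 1918132/6375 ≈ 300.8834510
V = pitch²·Σt = 0.56²·1918132/6375 = 94.357

t(6,2)=2.441 V=94.357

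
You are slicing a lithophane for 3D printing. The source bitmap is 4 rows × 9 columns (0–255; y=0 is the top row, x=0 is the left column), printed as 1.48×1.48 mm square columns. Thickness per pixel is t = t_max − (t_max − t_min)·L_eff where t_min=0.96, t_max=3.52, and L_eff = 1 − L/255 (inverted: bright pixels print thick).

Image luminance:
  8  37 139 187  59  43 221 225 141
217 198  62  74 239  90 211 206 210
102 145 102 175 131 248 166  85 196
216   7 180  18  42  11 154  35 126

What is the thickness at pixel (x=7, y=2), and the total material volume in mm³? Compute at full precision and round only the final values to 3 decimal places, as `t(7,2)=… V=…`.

span = t_max - t_min = 3.52 - 0.96 = 2.560
L(7,2) = 85, L_eff = 1 - 85/255 = 0.666667 (inverted)
t(7,2) = 3.52 - 2.560·0.666667 = 1.813
Σt over all 4·9 pixels = 521504/6375 ≈ 81.8045490
V = pitch²·Σt = 1.48²·521504/6375 = 179.185

t(7,2)=1.813 V=179.185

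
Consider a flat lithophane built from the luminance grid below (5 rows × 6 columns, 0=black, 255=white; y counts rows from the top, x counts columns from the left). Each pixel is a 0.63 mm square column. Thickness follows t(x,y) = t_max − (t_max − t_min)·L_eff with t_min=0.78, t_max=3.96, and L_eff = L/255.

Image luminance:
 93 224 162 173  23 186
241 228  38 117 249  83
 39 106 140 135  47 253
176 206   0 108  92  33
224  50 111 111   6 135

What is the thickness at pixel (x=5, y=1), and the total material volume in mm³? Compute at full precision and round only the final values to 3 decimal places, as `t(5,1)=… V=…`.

span = t_max - t_min = 3.96 - 0.78 = 3.180
L(5,1) = 83, L_eff = 83/255 = 0.325490
t(5,1) = 3.96 - 3.180·0.325490 = 2.925
Σt over all 5·6 pixels = 304083/4250 ≈ 71.5489412
V = pitch²·Σt = 0.63²·304083/4250 = 28.398

t(5,1)=2.925 V=28.398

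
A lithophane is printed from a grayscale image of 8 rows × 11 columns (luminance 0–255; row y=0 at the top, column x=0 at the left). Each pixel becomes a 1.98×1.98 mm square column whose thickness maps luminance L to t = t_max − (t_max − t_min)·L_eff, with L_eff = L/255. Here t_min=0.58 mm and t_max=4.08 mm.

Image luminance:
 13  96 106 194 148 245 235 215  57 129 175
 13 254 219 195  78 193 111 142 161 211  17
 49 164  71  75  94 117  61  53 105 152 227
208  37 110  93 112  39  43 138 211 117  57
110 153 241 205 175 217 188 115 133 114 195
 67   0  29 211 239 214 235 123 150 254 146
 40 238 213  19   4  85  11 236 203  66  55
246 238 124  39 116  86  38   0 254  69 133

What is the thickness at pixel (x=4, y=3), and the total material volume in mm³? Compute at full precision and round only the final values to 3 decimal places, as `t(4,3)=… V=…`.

t(4,3)=2.543 V=785.167

span = t_max - t_min = 4.08 - 0.58 = 3.500
L(4,3) = 112, L_eff = 112/255 = 0.439216
t(4,3) = 4.08 - 3.500·0.439216 = 2.543
Σt over all 8·11 pixels = 510707/2550 ≈ 200.2772549
V = pitch²·Σt = 1.98²·510707/2550 = 785.167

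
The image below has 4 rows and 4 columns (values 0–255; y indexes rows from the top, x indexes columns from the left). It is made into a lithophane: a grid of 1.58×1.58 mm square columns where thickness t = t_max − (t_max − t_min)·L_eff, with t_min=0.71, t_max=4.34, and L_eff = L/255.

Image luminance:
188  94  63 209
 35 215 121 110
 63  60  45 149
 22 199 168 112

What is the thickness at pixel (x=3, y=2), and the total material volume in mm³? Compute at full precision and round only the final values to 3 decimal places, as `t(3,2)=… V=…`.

t(3,2)=2.219 V=107.500

span = t_max - t_min = 4.34 - 0.71 = 3.630
L(3,2) = 149, L_eff = 149/255 = 0.584314
t(3,2) = 4.34 - 3.630·0.584314 = 2.219
Σt over all 4·4 pixels = 43.062
V = pitch²·Σt = 1.58²·43.062 = 107.500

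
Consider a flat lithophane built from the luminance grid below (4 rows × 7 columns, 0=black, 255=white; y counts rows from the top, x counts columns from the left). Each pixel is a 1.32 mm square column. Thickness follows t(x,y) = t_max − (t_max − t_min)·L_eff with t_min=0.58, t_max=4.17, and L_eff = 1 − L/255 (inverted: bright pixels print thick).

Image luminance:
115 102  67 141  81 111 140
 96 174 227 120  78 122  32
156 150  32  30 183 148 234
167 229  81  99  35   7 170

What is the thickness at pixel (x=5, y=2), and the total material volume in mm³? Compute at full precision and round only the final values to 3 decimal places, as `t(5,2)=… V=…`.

span = t_max - t_min = 4.17 - 0.58 = 3.590
L(5,2) = 148, L_eff = 1 - 148/255 = 0.419608 (inverted)
t(5,2) = 4.17 - 3.590·0.419608 = 2.664
Σt over all 4·7 pixels = 536171/8500 ≈ 63.0789412
V = pitch²·Σt = 1.32²·536171/8500 = 109.909

t(5,2)=2.664 V=109.909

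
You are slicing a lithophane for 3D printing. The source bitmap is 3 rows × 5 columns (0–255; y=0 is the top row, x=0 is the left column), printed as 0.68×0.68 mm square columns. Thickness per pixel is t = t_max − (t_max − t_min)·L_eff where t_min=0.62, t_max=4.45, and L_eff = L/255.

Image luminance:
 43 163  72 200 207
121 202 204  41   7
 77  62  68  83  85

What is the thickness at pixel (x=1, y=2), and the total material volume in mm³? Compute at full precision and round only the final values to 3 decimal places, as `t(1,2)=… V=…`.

t(1,2)=3.519 V=19.510

span = t_max - t_min = 4.45 - 0.62 = 3.830
L(1,2) = 62, L_eff = 62/255 = 0.243137
t(1,2) = 4.45 - 3.830·0.243137 = 3.519
Σt over all 3·5 pixels = 17932/425 ≈ 42.1929412
V = pitch²·Σt = 0.68²·17932/425 = 19.510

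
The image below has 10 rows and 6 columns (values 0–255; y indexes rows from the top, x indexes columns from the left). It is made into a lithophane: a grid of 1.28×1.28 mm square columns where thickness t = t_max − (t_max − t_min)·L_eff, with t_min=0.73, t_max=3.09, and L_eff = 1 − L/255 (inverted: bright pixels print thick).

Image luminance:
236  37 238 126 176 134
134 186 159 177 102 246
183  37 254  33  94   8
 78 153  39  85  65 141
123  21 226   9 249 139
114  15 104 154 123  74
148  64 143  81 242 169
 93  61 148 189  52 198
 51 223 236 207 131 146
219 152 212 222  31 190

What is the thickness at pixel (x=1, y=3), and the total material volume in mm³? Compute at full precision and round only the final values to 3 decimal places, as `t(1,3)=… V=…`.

span = t_max - t_min = 3.09 - 0.73 = 2.360
L(1,3) = 153, L_eff = 1 - 153/255 = 0.400000 (inverted)
t(1,3) = 3.09 - 2.360·0.400000 = 2.146
Σt over all 10·6 pixels = 151189/1275 ≈ 118.5796078
V = pitch²·Σt = 1.28²·151189/1275 = 194.281

t(1,3)=2.146 V=194.281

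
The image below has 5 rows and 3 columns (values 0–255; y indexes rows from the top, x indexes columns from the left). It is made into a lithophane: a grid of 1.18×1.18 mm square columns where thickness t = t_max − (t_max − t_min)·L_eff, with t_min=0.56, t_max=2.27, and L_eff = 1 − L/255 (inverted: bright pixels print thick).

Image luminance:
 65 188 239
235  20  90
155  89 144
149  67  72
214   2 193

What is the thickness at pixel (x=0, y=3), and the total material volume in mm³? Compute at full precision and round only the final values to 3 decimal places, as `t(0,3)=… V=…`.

span = t_max - t_min = 2.27 - 0.56 = 1.710
L(0,3) = 149, L_eff = 1 - 149/255 = 0.415686 (inverted)
t(0,3) = 2.27 - 1.710·0.415686 = 1.559
Σt over all 5·3 pixels = 90477/4250 ≈ 21.2887059
V = pitch²·Σt = 1.18²·90477/4250 = 29.642

t(0,3)=1.559 V=29.642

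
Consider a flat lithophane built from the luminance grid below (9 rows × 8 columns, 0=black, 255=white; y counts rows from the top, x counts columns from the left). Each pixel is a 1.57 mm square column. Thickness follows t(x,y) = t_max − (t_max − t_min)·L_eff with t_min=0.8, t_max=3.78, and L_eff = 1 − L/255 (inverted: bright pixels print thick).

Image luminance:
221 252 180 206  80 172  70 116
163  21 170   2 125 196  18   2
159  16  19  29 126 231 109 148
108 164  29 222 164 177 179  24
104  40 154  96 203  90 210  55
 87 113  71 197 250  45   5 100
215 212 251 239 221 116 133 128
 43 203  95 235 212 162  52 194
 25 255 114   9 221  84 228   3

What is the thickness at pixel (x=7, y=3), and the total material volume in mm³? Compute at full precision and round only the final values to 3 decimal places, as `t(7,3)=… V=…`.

span = t_max - t_min = 3.78 - 0.8 = 2.980
L(7,3) = 24, L_eff = 1 - 24/255 = 0.905882 (inverted)
t(7,3) = 3.78 - 2.980·0.905882 = 1.080
Σt over all 9·8 pixels = 1065116/6375 ≈ 167.0770196
V = pitch²·Σt = 1.57²·1065116/6375 = 411.828

t(7,3)=1.080 V=411.828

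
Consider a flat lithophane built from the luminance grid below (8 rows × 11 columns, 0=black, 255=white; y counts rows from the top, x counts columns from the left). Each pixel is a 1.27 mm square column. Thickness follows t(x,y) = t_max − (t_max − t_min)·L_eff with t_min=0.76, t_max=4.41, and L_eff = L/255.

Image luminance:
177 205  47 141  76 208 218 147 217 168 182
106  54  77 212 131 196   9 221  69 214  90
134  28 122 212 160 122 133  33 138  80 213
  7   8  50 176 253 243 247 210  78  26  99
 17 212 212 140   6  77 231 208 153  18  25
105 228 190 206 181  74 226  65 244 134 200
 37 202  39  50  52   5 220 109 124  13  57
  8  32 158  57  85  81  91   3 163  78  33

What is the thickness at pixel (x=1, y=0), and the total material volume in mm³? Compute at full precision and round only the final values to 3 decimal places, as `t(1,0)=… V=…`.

t(1,0)=1.476 V=376.922

span = t_max - t_min = 4.41 - 0.76 = 3.650
L(1,0) = 205, L_eff = 205/255 = 0.803922
t(1,0) = 4.41 - 3.650·0.803922 = 1.476
Σt over all 8·11 pixels = 119183/510 ≈ 233.6921569
V = pitch²·Σt = 1.27²·119183/510 = 376.922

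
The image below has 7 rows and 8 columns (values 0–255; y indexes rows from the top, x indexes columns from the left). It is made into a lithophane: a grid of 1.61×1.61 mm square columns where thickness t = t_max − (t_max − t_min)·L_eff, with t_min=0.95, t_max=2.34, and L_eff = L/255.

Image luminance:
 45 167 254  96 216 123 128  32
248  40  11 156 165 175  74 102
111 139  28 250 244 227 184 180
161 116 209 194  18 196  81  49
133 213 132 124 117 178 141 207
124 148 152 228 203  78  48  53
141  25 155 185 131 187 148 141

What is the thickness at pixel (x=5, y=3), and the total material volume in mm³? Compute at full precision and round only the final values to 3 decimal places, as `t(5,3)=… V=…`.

t(5,3)=1.272 V=229.303

span = t_max - t_min = 2.34 - 0.95 = 1.390
L(5,3) = 196, L_eff = 196/255 = 0.768627
t(5,3) = 2.34 - 1.390·0.768627 = 1.272
Σt over all 7·8 pixels = 2255791/25500 ≈ 88.4623922
V = pitch²·Σt = 1.61²·2255791/25500 = 229.303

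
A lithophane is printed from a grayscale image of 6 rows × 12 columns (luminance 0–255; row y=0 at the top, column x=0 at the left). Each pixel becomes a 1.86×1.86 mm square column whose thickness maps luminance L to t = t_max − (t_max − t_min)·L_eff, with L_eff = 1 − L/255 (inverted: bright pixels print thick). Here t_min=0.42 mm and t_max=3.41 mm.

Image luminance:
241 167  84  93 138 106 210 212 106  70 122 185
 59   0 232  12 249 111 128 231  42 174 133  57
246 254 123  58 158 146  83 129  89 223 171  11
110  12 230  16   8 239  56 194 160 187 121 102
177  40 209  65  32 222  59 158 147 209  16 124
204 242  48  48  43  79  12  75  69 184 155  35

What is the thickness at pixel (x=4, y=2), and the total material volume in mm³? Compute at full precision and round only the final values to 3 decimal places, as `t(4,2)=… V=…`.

t(4,2)=2.273 V=467.274

span = t_max - t_min = 3.41 - 0.42 = 2.990
L(4,2) = 158, L_eff = 1 - 158/255 = 0.380392 (inverted)
t(4,2) = 3.41 - 2.990·0.380392 = 2.273
Σt over all 6·12 pixels = 57403/425 ≈ 135.0658824
V = pitch²·Σt = 1.86²·57403/425 = 467.274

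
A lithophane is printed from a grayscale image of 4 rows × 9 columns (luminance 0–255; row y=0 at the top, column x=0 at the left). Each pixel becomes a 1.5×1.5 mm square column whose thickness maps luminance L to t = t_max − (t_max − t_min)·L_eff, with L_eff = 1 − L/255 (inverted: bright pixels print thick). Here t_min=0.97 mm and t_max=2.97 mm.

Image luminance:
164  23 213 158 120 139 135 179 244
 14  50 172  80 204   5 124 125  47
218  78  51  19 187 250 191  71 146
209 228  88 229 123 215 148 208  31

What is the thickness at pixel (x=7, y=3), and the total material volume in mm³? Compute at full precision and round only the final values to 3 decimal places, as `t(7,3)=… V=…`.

t(7,3)=2.601 V=164.794

span = t_max - t_min = 2.97 - 0.97 = 2.000
L(7,3) = 208, L_eff = 1 - 208/255 = 0.184314 (inverted)
t(7,3) = 2.97 - 2.000·0.184314 = 2.601
Σt over all 4·9 pixels = 93383/1275 ≈ 73.2415686
V = pitch²·Σt = 1.5²·93383/1275 = 164.794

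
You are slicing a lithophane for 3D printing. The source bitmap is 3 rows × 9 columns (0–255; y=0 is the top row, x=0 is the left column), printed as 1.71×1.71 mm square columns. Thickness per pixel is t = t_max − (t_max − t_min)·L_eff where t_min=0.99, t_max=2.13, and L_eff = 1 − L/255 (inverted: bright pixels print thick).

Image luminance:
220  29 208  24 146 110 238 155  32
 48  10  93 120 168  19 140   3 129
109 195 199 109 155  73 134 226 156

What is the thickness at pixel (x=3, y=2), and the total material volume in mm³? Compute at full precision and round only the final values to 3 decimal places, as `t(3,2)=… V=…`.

span = t_max - t_min = 2.13 - 0.99 = 1.140
L(3,2) = 109, L_eff = 1 - 109/255 = 0.572549 (inverted)
t(3,2) = 2.13 - 1.140·0.572549 = 1.477
Σt over all 3·9 pixels = 350629/8500 ≈ 41.2504706
V = pitch²·Σt = 1.71²·350629/8500 = 120.621

t(3,2)=1.477 V=120.621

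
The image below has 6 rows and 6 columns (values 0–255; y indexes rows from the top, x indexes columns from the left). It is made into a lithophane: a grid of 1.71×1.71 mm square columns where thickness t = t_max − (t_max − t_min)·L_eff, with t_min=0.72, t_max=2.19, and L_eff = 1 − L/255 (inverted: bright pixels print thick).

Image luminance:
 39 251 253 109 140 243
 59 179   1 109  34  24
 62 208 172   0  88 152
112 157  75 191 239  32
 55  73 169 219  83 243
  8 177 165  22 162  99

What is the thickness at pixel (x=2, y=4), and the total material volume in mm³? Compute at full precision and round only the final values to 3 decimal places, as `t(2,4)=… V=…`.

span = t_max - t_min = 2.19 - 0.72 = 1.470
L(2,4) = 169, L_eff = 1 - 169/255 = 0.337255 (inverted)
t(2,4) = 2.19 - 1.470·0.337255 = 1.694
Σt over all 6·6 pixels = 109029/2125 ≈ 51.3077647
V = pitch²·Σt = 1.71²·109029/2125 = 150.029

t(2,4)=1.694 V=150.029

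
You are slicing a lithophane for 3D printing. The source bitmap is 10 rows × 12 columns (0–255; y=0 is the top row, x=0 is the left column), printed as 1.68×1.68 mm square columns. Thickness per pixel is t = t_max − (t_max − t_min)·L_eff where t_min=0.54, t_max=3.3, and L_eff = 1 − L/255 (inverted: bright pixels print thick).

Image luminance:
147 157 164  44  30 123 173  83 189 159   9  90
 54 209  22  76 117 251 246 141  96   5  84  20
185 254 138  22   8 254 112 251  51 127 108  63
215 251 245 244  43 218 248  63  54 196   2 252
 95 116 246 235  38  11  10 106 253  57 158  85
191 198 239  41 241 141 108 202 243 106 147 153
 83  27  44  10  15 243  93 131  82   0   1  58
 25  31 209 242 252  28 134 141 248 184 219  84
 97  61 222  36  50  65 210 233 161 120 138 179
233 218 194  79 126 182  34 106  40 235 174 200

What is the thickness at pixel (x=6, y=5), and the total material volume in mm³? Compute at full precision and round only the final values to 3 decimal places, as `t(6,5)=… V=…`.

span = t_max - t_min = 3.3 - 0.54 = 2.760
L(6,5) = 108, L_eff = 1 - 108/255 = 0.576471 (inverted)
t(6,5) = 3.3 - 2.760·0.576471 = 1.709
Σt over all 10·12 pixels = 99714/425 ≈ 234.6211765
V = pitch²·Σt = 1.68²·99714/425 = 662.195

t(6,5)=1.709 V=662.195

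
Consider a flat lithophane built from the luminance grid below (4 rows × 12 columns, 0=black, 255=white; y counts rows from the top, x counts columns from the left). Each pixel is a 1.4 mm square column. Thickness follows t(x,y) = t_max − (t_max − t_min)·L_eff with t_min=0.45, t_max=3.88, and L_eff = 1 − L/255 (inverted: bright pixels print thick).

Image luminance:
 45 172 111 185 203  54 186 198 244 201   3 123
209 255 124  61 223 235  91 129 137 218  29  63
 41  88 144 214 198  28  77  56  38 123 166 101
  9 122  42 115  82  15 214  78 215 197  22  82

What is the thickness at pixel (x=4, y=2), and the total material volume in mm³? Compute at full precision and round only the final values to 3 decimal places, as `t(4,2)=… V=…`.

span = t_max - t_min = 3.88 - 0.45 = 3.430
L(4,2) = 198, L_eff = 1 - 198/255 = 0.223529 (inverted)
t(4,2) = 3.88 - 3.430·0.223529 = 3.113
Σt over all 4·12 pixels = 1298569/12750 ≈ 101.8485490
V = pitch²·Σt = 1.4²·1298569/12750 = 199.623

t(4,2)=3.113 V=199.623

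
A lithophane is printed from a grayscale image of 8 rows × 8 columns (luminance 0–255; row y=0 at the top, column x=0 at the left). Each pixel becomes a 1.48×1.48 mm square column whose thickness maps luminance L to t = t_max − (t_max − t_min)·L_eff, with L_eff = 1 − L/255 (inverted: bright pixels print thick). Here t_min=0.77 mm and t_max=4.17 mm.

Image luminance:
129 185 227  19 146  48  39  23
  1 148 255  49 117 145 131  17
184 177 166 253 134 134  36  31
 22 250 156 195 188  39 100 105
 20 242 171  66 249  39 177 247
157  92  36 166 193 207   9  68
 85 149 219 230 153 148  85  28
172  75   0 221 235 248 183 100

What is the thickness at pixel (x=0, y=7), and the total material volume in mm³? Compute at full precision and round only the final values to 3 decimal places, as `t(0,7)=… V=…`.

t(0,7)=3.063 V=350.902

span = t_max - t_min = 4.17 - 0.77 = 3.400
L(0,7) = 172, L_eff = 1 - 172/255 = 0.325490 (inverted)
t(0,7) = 4.17 - 3.400·0.325490 = 3.063
Σt over all 8·8 pixels = 160.2
V = pitch²·Σt = 1.48²·160.2 = 350.902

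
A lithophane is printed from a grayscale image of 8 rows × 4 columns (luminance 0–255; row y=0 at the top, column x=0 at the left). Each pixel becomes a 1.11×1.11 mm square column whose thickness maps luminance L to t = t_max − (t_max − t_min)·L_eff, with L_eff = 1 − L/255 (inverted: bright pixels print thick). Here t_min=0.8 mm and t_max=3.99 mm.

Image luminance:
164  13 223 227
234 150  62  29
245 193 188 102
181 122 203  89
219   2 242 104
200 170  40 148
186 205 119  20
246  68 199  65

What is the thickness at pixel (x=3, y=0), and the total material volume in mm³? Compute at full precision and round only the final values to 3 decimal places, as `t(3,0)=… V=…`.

t(3,0)=3.640 V=103.337

span = t_max - t_min = 3.99 - 0.8 = 3.190
L(3,0) = 227, L_eff = 1 - 227/255 = 0.109804 (inverted)
t(3,0) = 3.99 - 3.190·0.109804 = 3.640
Σt over all 8·4 pixels = 62903/750 ≈ 83.8706667
V = pitch²·Σt = 1.11²·62903/750 = 103.337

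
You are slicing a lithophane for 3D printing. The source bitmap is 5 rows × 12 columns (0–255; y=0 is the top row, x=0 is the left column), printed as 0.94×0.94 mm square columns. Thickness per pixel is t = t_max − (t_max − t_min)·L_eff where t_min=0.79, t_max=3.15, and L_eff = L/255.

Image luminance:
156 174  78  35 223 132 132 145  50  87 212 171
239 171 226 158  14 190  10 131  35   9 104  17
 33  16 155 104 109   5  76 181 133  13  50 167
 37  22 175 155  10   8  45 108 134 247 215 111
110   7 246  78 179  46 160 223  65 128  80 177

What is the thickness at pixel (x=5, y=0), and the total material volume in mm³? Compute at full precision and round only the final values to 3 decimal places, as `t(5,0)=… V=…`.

span = t_max - t_min = 3.15 - 0.79 = 2.360
L(5,0) = 132, L_eff = 132/255 = 0.517647
t(5,0) = 3.15 - 2.360·0.517647 = 1.928
Σt over all 5·12 pixels = 809162/6375 ≈ 126.9273725
V = pitch²·Σt = 0.94²·809162/6375 = 112.153

t(5,0)=1.928 V=112.153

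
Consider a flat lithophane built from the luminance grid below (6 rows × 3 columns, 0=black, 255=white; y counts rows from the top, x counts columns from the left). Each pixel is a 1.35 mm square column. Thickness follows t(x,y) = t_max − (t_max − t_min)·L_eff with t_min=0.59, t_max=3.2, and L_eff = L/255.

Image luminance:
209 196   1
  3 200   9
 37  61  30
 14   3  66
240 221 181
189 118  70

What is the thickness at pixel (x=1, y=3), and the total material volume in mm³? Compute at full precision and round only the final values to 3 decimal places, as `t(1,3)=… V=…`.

t(1,3)=3.169 V=70.504

span = t_max - t_min = 3.2 - 0.59 = 2.610
L(1,3) = 3, L_eff = 3/255 = 0.011765
t(1,3) = 3.2 - 2.610·0.011765 = 3.169
Σt over all 6·3 pixels = 82206/2125 ≈ 38.6851765
V = pitch²·Σt = 1.35²·82206/2125 = 70.504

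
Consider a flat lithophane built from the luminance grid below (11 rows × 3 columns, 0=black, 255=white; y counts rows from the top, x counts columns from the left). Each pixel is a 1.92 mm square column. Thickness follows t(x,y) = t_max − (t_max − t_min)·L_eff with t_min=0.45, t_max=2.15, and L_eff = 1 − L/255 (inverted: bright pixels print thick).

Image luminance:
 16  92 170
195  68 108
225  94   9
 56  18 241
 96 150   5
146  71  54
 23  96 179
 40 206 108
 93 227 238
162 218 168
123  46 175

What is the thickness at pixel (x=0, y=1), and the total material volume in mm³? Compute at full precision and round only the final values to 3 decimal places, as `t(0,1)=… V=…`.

t(0,1)=1.750 V=150.983

span = t_max - t_min = 2.15 - 0.45 = 1.700
L(0,1) = 195, L_eff = 1 - 195/255 = 0.235294 (inverted)
t(0,1) = 2.15 - 1.700·0.235294 = 1.750
Σt over all 11·3 pixels = 12287/300 ≈ 40.9566667
V = pitch²·Σt = 1.92²·12287/300 = 150.983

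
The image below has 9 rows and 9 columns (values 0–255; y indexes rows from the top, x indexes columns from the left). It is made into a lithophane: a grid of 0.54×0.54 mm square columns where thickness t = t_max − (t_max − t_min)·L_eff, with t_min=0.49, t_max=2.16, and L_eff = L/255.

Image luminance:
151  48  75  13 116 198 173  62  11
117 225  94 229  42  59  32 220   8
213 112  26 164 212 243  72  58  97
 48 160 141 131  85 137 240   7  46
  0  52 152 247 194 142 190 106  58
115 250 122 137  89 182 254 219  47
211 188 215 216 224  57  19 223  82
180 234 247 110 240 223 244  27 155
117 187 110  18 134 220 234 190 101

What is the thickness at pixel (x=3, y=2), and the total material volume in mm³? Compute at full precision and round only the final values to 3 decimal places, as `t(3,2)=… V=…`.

span = t_max - t_min = 2.16 - 0.49 = 1.670
L(3,2) = 164, L_eff = 164/255 = 0.643137
t(3,2) = 2.16 - 1.670·0.643137 = 1.086
Σt over all 9·9 pixels = 2619971/25500 ≈ 102.7439608
V = pitch²·Σt = 0.54²·2619971/25500 = 29.960

t(3,2)=1.086 V=29.960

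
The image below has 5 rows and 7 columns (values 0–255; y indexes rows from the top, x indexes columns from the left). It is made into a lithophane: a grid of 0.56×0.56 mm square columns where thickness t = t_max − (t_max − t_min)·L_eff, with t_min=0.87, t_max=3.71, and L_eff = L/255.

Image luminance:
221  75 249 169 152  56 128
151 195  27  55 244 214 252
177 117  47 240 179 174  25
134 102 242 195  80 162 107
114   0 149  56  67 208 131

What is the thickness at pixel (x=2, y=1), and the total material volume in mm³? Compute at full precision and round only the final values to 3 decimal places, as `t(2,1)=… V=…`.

span = t_max - t_min = 3.71 - 0.87 = 2.840
L(2,1) = 27, L_eff = 27/255 = 0.105882
t(2,1) = 3.71 - 2.840·0.105882 = 3.409
Σt over all 5·7 pixels = 1921279/25500 ≈ 75.3442745
V = pitch²·Σt = 0.56²·1921279/25500 = 23.628

t(2,1)=3.409 V=23.628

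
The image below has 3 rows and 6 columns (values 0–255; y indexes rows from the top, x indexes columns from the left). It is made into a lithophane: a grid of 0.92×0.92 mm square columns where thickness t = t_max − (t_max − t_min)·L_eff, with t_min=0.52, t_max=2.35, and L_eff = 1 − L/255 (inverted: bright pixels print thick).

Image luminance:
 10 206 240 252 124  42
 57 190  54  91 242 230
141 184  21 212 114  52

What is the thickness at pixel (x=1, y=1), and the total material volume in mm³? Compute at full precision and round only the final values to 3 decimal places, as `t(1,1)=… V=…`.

t(1,1)=1.884 V=22.877

span = t_max - t_min = 2.35 - 0.52 = 1.830
L(1,1) = 190, L_eff = 1 - 190/255 = 0.254902 (inverted)
t(1,1) = 2.35 - 1.830·0.254902 = 1.884
Σt over all 3·6 pixels = 114871/4250 ≈ 27.0284706
V = pitch²·Σt = 0.92²·114871/4250 = 22.877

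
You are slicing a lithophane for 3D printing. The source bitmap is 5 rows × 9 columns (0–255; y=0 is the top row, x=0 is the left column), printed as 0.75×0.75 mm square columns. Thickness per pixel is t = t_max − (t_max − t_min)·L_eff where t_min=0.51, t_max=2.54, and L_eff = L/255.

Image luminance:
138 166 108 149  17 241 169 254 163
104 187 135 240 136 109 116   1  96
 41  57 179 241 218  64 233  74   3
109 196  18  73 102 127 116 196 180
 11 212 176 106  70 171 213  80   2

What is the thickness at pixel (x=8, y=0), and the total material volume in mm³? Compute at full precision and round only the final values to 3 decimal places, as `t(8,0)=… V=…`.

span = t_max - t_min = 2.54 - 0.51 = 2.030
L(8,0) = 163, L_eff = 163/255 = 0.639216
t(8,0) = 2.54 - 2.030·0.639216 = 1.242
Σt over all 5·9 pixels = 102227/1500 ≈ 68.1513333
V = pitch²·Σt = 0.75²·102227/1500 = 38.335

t(8,0)=1.242 V=38.335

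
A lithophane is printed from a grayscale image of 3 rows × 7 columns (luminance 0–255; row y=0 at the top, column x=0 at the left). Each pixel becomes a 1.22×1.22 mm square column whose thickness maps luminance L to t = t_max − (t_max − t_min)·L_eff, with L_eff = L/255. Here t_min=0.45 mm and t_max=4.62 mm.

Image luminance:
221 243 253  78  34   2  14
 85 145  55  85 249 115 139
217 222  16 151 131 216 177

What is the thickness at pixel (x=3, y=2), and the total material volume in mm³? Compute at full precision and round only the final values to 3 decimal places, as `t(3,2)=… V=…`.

span = t_max - t_min = 4.62 - 0.45 = 4.170
L(3,2) = 151, L_eff = 151/255 = 0.592157
t(3,2) = 4.62 - 4.170·0.592157 = 2.151
Σt over all 3·7 pixels = 214399/4250 ≈ 50.4468235
V = pitch²·Σt = 1.22²·214399/4250 = 75.085

t(3,2)=2.151 V=75.085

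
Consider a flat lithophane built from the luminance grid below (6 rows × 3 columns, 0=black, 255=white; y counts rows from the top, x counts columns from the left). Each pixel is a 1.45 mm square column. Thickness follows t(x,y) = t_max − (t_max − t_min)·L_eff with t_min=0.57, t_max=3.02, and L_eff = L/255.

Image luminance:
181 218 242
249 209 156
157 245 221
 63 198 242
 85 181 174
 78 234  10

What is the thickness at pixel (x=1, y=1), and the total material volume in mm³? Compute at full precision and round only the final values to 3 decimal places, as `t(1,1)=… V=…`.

t(1,1)=1.012 V=50.802

span = t_max - t_min = 3.02 - 0.57 = 2.450
L(1,1) = 209, L_eff = 209/255 = 0.819608
t(1,1) = 3.02 - 2.450·0.819608 = 1.012
Σt over all 6·3 pixels = 123229/5100 ≈ 24.1625490
V = pitch²·Σt = 1.45²·123229/5100 = 50.802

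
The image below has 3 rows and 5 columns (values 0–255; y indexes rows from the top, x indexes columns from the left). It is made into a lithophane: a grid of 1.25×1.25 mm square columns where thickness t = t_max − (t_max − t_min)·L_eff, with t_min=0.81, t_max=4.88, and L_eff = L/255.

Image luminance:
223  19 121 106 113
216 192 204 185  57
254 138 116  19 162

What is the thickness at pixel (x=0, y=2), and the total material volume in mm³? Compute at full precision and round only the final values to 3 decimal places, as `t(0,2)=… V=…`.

span = t_max - t_min = 4.88 - 0.81 = 4.070
L(0,2) = 254, L_eff = 254/255 = 0.996078
t(0,2) = 4.88 - 4.070·0.996078 = 0.826
Σt over all 3·5 pixels = 2357/60 ≈ 39.2833333
V = pitch²·Σt = 1.25²·2357/60 = 61.380

t(0,2)=0.826 V=61.380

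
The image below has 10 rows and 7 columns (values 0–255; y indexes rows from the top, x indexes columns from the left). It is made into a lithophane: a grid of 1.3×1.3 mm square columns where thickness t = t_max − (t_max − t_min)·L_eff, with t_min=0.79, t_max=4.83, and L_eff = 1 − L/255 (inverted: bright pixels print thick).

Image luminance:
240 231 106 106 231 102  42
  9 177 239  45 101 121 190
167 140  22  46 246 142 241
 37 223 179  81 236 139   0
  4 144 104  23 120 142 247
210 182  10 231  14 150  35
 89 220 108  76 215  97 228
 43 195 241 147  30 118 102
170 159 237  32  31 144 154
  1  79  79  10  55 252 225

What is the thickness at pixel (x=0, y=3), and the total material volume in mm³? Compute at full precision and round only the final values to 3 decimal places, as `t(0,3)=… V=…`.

span = t_max - t_min = 4.83 - 0.79 = 4.040
L(0,3) = 37, L_eff = 1 - 37/255 = 0.854902 (inverted)
t(0,3) = 4.83 - 4.040·0.854902 = 1.376
Σt over all 10·7 pixels = 2521459/12750 ≈ 197.7614902
V = pitch²·Σt = 1.3²·2521459/12750 = 334.217

t(0,3)=1.376 V=334.217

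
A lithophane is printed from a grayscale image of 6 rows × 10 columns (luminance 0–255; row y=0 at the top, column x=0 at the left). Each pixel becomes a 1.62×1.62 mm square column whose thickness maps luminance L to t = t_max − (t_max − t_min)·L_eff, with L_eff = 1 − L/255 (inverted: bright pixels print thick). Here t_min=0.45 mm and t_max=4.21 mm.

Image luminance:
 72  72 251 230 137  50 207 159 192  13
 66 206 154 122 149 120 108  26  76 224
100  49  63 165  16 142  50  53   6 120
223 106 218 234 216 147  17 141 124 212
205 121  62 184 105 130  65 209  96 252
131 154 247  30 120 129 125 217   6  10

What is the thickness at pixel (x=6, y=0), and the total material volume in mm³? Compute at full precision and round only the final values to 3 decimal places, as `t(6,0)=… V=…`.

t(6,0)=3.502 V=366.272

span = t_max - t_min = 4.21 - 0.45 = 3.760
L(6,0) = 207, L_eff = 1 - 207/255 = 0.188235 (inverted)
t(6,0) = 4.21 - 3.760·0.188235 = 3.502
Σt over all 6·10 pixels = 889721/6375 ≈ 139.5640784
V = pitch²·Σt = 1.62²·889721/6375 = 366.272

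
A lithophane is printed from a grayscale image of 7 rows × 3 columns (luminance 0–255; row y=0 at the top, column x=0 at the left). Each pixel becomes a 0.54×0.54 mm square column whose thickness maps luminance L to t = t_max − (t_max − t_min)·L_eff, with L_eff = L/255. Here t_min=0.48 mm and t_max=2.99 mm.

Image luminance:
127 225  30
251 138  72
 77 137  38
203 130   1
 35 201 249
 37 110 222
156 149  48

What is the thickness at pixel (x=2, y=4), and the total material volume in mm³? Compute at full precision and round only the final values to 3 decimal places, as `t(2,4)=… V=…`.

t(2,4)=0.539 V=10.744

span = t_max - t_min = 2.99 - 0.48 = 2.510
L(2,4) = 249, L_eff = 249/255 = 0.976471
t(2,4) = 2.99 - 2.510·0.976471 = 0.539
Σt over all 7·3 pixels = 939509/25500 ≈ 36.8434902
V = pitch²·Σt = 0.54²·939509/25500 = 10.744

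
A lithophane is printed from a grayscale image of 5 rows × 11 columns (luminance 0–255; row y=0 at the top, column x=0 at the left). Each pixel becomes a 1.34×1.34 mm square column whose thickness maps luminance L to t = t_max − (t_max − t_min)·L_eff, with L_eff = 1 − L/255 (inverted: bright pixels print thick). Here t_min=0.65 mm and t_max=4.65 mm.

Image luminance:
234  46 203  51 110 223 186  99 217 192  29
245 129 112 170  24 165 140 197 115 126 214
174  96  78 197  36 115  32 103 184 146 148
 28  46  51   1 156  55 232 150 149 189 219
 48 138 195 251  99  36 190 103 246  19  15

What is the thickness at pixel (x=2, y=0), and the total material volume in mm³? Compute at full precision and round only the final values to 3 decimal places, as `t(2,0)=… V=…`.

span = t_max - t_min = 4.65 - 0.65 = 4.000
L(2,0) = 203, L_eff = 1 - 203/255 = 0.203922 (inverted)
t(2,0) = 4.65 - 4.000·0.203922 = 3.834
Σt over all 5·11 pixels = 50299/340 ≈ 147.9382353
V = pitch²·Σt = 1.34²·50299/340 = 265.638

t(2,0)=3.834 V=265.638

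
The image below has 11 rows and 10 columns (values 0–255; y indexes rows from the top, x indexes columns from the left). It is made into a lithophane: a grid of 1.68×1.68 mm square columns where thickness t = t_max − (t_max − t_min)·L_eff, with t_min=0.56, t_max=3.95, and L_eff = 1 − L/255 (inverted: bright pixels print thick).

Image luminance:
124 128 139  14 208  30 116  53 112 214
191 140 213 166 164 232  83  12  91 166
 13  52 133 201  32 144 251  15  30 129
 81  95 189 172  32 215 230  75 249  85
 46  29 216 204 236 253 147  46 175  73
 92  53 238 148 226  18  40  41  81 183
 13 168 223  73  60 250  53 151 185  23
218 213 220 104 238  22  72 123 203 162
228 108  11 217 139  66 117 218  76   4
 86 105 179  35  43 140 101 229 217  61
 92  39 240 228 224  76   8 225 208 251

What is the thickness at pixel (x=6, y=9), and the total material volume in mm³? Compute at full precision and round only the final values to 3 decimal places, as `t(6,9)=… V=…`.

span = t_max - t_min = 3.95 - 0.56 = 3.390
L(6,9) = 101, L_eff = 1 - 101/255 = 0.603922 (inverted)
t(6,9) = 3.95 - 3.390·0.603922 = 1.903
Σt over all 11·10 pixels = 2140517/8500 ≈ 251.8255294
V = pitch²·Σt = 1.68²·2140517/8500 = 710.752

t(6,9)=1.903 V=710.752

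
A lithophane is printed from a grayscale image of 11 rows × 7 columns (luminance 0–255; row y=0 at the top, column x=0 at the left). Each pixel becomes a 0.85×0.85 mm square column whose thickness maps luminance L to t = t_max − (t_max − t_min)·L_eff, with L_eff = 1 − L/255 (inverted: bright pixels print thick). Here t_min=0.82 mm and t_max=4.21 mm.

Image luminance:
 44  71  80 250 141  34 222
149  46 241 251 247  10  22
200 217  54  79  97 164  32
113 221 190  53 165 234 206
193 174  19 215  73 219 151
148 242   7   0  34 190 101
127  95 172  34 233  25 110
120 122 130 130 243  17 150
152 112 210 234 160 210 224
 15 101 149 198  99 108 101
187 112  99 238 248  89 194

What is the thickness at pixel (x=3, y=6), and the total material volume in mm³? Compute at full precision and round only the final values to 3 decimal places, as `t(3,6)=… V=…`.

span = t_max - t_min = 4.21 - 0.82 = 3.390
L(3,6) = 34, L_eff = 1 - 34/255 = 0.866667 (inverted)
t(3,6) = 4.21 - 3.390·0.866667 = 1.272
Σt over all 11·7 pixels = 1728501/8500 ≈ 203.3530588
V = pitch²·Σt = 0.85²·1728501/8500 = 146.923

t(3,6)=1.272 V=146.923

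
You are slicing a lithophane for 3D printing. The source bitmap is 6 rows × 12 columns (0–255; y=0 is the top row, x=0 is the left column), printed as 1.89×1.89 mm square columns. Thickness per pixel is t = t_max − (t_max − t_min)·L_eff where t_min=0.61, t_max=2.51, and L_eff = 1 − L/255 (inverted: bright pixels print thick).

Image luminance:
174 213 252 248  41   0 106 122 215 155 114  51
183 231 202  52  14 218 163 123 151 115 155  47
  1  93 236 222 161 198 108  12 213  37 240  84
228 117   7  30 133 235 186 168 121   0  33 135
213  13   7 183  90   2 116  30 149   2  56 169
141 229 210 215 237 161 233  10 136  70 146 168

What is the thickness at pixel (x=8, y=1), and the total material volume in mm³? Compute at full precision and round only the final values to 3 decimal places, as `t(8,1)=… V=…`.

t(8,1)=1.735 V=405.184

span = t_max - t_min = 2.51 - 0.61 = 1.900
L(8,1) = 151, L_eff = 1 - 151/255 = 0.407843 (inverted)
t(8,1) = 2.51 - 1.900·0.407843 = 1.735
Σt over all 6·12 pixels = 289247/2550 ≈ 113.4301961
V = pitch²·Σt = 1.89²·289247/2550 = 405.184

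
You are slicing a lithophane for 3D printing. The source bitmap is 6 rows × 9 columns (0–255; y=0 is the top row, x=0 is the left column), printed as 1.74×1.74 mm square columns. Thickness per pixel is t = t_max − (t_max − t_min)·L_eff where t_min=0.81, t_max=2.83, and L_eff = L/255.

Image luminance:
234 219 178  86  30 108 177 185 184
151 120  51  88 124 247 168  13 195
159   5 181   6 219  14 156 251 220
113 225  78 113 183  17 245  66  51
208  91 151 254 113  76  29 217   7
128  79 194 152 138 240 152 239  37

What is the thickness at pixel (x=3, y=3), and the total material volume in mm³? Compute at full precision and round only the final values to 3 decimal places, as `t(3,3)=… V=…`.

span = t_max - t_min = 2.83 - 0.81 = 2.020
L(3,3) = 113, L_eff = 113/255 = 0.443137
t(3,3) = 2.83 - 2.020·0.443137 = 1.935
Σt over all 6·9 pixels = 40153/425 ≈ 94.4776471
V = pitch²·Σt = 1.74²·40153/425 = 286.041

t(3,3)=1.935 V=286.041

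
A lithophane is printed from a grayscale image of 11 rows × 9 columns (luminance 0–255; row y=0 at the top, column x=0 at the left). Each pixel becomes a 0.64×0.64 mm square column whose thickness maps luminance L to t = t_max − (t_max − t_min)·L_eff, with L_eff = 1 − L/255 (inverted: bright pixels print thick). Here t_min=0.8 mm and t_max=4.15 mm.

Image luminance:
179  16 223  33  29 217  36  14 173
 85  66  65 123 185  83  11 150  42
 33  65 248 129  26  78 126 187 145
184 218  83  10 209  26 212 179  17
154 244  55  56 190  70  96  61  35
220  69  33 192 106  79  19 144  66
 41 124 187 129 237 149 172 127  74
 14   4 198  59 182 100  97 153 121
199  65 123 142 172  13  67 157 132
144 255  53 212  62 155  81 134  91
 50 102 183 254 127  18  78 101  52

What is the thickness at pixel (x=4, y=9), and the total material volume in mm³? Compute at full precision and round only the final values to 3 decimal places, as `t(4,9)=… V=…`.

span = t_max - t_min = 4.15 - 0.8 = 3.350
L(4,9) = 62, L_eff = 1 - 62/255 = 0.756863 (inverted)
t(4,9) = 4.15 - 3.350·0.756863 = 1.615
Σt over all 11·9 pixels = 96104/425 ≈ 226.1270588
V = pitch²·Σt = 0.64²·96104/425 = 92.622

t(4,9)=1.615 V=92.622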